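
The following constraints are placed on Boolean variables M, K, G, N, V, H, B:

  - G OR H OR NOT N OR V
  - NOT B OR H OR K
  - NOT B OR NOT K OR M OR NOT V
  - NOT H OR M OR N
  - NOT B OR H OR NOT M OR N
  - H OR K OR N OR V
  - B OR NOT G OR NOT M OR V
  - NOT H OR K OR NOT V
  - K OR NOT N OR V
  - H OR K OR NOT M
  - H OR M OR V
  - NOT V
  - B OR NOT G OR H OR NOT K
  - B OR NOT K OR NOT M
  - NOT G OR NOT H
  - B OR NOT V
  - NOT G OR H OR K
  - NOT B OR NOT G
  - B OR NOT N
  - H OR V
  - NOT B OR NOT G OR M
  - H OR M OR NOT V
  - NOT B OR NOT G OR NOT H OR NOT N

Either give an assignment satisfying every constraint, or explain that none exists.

M = True, K = True, G = False, N = True, V = False, H = True, B = True

Unit clause (NOT V) forces V = False.
In (H OR V) only H is left, so H = True.
In (NOT G OR NOT H) only NOT G is left, so G = False.
Set M = True.
Set K = True.
  then (B OR NOT K OR NOT M) forces B = True.
Set N = True.
All clauses satisfied.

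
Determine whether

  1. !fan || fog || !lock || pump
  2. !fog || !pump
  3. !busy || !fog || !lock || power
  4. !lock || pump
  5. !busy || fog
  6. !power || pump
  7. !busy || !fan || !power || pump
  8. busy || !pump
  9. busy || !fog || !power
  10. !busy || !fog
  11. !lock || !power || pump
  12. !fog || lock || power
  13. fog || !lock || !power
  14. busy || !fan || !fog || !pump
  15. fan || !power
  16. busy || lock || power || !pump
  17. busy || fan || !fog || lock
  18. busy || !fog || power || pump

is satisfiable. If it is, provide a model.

Try power = True:
  (!power || pump) forces pump = True.
  (!fog || !pump) forces fog = False.
  (!busy || fog) forces busy = False.
  clause (busy || !pump) is falsified — backtrack.
So power = False.
Set fog = False.
  then (!busy || fog) forces busy = False.
  then (busy || !pump) forces pump = False.
  then (!lock || pump) forces lock = False.
Set fan = True.
All clauses satisfied.

power = False; fog = False; fan = True; busy = False; lock = False; pump = False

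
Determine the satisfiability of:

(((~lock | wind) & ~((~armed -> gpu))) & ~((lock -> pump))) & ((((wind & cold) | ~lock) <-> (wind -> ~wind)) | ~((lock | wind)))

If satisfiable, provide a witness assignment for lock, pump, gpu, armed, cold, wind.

lock = True; pump = False; gpu = False; armed = False; cold = False; wind = True

  ((~lock | wind) & ~((~armed -> gpu))) & ~((lock -> pump)) = True
    (~lock | wind) & ~((~armed -> gpu)) = True
      ~lock | wind = True
        ~lock = False
      ~((~armed -> gpu)) = True
        ~armed -> gpu = False
          ~armed = True
    ~((lock -> pump)) = True
      lock -> pump = False
  (((wind & cold) | ~lock) <-> (wind -> ~wind)) | ~((lock | wind)) = True
    ((wind & cold) | ~lock) <-> (wind -> ~wind) = True
      (wind & cold) | ~lock = False
        wind & cold = False
        ~lock = False
      wind -> ~wind = False
        ~wind = False
    ~((lock | wind)) = False
      lock | wind = True
Both conjuncts True, so the formula holds.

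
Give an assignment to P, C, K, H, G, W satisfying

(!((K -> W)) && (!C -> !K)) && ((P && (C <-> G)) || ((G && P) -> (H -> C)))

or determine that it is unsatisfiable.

P = False, C = True, K = True, H = True, G = False, W = False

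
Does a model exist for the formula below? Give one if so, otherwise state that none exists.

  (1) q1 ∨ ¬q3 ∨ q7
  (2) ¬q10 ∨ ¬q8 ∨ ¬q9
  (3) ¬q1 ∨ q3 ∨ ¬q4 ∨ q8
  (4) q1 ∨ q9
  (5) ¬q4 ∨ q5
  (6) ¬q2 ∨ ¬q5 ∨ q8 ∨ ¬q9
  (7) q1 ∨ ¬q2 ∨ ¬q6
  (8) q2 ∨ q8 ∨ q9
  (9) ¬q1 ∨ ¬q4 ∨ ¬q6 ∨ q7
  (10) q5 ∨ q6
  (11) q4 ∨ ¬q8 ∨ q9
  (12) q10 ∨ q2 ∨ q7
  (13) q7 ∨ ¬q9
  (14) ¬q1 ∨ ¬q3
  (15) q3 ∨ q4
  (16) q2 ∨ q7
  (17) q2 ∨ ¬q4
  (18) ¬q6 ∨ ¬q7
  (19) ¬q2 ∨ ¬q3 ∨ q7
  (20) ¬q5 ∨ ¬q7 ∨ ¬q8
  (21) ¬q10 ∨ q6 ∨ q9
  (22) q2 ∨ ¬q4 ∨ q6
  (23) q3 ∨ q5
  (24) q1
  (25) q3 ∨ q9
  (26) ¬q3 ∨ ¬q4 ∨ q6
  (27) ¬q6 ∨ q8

Unsatisfiable — no assignment works.

Case q1 = True:
  (¬q1 ∨ ¬q3) forces q3 = False.
  (q3 ∨ q4) forces q4 = True.
  (¬q1 ∨ q3 ∨ ¬q4 ∨ q8) forces q8 = True.
  (¬q4 ∨ q5) forces q5 = True.
  (q2 ∨ ¬q4) forces q2 = True.
  (¬q5 ∨ ¬q7 ∨ ¬q8) forces q7 = False.
  (¬q1 ∨ ¬q4 ∨ ¬q6 ∨ q7) forces q6 = False.
  (q7 ∨ ¬q9) forces q9 = False.
  Clause (q3 ∨ q9) is falsified — contradiction.
Case q1 = False:
  Clause (q1) is falsified — contradiction.
Both cases fail, so the formula is unsatisfiable.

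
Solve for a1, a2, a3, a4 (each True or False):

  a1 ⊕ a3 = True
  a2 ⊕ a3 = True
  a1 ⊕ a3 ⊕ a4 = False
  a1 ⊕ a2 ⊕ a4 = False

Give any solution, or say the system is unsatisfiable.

Adding constraints 2, 3, 4 mod 2: every variable appears an even number of times on the left, so the left side is 0.
But the right sides sum to 1 (mod 2). 0 ≠ 1 — the system is inconsistent.

The formula is unsatisfiable.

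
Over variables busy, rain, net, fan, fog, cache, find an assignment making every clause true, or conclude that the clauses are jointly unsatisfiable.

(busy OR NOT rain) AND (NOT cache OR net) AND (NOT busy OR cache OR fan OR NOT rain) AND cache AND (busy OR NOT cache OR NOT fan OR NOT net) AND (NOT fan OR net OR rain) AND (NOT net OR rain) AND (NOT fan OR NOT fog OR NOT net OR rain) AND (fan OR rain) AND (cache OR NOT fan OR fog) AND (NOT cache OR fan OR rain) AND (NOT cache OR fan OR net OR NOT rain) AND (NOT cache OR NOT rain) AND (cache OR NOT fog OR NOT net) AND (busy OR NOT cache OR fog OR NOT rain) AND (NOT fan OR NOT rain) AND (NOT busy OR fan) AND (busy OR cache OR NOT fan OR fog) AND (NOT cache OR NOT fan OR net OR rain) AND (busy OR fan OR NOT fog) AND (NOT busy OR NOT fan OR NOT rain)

Unsatisfiable — no assignment works.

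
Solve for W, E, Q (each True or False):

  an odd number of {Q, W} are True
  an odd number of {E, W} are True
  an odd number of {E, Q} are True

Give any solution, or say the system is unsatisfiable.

The formula is unsatisfiable.

Adding constraints 1, 2, 3 mod 2: every variable appears an even number of times on the left, so the left side is 0.
But the right sides sum to 1 (mod 2). 0 ≠ 1 — the system is inconsistent.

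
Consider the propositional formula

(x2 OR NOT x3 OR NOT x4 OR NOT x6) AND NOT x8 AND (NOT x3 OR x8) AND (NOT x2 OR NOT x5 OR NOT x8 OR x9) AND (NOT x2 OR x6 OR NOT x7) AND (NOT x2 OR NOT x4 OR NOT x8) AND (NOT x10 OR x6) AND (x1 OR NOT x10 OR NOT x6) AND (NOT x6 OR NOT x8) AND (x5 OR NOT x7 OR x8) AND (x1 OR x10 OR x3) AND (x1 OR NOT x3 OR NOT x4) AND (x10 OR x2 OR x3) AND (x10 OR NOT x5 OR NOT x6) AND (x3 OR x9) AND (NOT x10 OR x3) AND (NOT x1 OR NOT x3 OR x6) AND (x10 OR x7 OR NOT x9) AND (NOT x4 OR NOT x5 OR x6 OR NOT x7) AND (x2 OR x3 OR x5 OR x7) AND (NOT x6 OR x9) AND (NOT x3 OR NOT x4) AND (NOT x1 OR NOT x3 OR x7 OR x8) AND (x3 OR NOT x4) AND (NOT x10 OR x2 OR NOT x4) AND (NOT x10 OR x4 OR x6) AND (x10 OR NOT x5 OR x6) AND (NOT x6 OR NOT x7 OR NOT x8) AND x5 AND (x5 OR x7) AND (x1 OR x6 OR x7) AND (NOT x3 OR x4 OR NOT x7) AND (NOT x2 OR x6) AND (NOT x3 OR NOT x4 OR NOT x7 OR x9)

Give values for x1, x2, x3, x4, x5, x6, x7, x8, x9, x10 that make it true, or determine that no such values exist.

Case x5 = True:
  (NOT x8) forces x8 = False.
  (NOT x3 OR x8) forces x3 = False.
  (x3 OR x9) forces x9 = True.
  (NOT x10 OR x3) forces x10 = False.
  (x1 OR x10 OR x3) forces x1 = True.
  (x10 OR x2 OR x3) forces x2 = True.
  (x10 OR NOT x5 OR NOT x6) forces x6 = False.
  Clause (x10 OR NOT x5 OR x6) is falsified — contradiction.
Case x5 = False:
  Clause (x5) is falsified — contradiction.
Both cases fail, so the formula is unsatisfiable.

UNSATISFIABLE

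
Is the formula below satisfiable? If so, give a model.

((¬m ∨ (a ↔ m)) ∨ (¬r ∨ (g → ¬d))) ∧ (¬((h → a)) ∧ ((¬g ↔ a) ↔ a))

a=F; d=F; h=T; m=T; r=F; g=F

  (¬m ∨ (a ↔ m)) ∨ (¬r ∨ (g → ¬d)) = True
    ¬m ∨ (a ↔ m) = False
      ¬m = False
      a ↔ m = False
    ¬r ∨ (g → ¬d) = True
      ¬r = True
      g → ¬d = True
        ¬d = True
  ¬((h → a)) ∧ ((¬g ↔ a) ↔ a) = True
    ¬((h → a)) = True
      h → a = False
    (¬g ↔ a) ↔ a = True
      ¬g ↔ a = False
        ¬g = True
Both conjuncts True, so the formula holds.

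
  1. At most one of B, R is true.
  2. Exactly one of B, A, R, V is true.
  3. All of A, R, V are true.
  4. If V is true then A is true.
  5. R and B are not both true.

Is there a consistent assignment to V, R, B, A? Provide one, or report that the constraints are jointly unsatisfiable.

Case V = True:
  (2) with V=T forces B = False.
  (2) with V=T forces A = False.
  Constraint (3) is violated (A=F) — contradiction.
Case V = False:
  Constraint (3) is violated (V=F) — contradiction.
Both cases fail — unsatisfiable.

Unsatisfiable — no assignment works.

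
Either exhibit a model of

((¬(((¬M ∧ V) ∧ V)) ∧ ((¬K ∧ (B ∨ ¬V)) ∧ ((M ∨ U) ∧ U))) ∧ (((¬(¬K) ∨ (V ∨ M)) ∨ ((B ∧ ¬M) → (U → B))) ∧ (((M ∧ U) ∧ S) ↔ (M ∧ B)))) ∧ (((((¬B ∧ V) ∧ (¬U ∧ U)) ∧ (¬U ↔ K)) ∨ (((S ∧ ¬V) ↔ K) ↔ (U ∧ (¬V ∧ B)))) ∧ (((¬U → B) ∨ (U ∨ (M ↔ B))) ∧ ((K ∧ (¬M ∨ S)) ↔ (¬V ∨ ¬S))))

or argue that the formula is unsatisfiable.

Case U = True: the formula simplifies to ((¬(((¬M ∧ V) ∧ V)) ∧ (¬K ∧ (B ∨ ¬V))) ∧ (((¬(¬K) ∨ (V ∨ M)) ∨ ((B ∧ ¬M) → B)) ∧ ((M ∧ S) ↔ (M ∧ B)))) ∧ ((((S ∧ ¬V) ↔ K) ↔ (¬V ∧ B)) ∧ ((K ∧ (¬M ∨ S)) ↔ (¬V ∨ ¬S))).
  K = True: the conjunct ¬K is False.
  K = False: simplifies to ((¬(((¬M ∧ V) ∧ V)) ∧ (B ∨ ¬V)) ∧ (((V ∨ M) ∨ ((B ∧ ¬M) → B)) ∧ ((M ∧ S) ↔ (M ∧ B)))) ∧ ((¬((S ∧ ¬V)) ↔ (¬V ∧ B)) ∧ ¬((¬V ∨ ¬S))).
    V = True: the conjunct ¬((S ∧ ¬V)) ↔ (¬V ∧ B) becomes ¬False ↔ (False ∧ B) = False.
    V = False: the conjunct ¬((¬V ∨ ¬S)) becomes ¬((True ∨ ¬S)) = False.
Case U = False: the conjunct U is False.
Both cases fail — unsatisfiable.

The formula is unsatisfiable.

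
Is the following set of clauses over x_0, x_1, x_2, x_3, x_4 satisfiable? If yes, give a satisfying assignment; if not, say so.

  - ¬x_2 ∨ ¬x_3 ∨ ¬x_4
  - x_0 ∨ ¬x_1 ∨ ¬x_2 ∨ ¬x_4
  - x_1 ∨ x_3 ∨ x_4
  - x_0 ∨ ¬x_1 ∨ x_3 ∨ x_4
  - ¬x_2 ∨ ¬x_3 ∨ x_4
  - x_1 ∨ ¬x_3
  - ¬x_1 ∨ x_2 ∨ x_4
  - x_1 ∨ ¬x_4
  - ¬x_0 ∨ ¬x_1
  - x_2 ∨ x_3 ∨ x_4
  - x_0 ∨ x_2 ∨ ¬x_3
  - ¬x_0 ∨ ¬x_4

x_0 = False, x_1 = True, x_2 = False, x_3 = False, x_4 = True

Set x_0 = False.
Try x_1 = False:
  (x_1 ∨ ¬x_3) forces x_3 = False.
  (x_1 ∨ x_3 ∨ x_4) forces x_4 = True.
  clause (x_1 ∨ ¬x_4) is falsified — backtrack.
So x_1 = True.
Set x_2 = False.
  then (¬x_1 ∨ x_2 ∨ x_4) forces x_4 = True.
  then (x_0 ∨ x_2 ∨ ¬x_3) forces x_3 = False.
All clauses satisfied.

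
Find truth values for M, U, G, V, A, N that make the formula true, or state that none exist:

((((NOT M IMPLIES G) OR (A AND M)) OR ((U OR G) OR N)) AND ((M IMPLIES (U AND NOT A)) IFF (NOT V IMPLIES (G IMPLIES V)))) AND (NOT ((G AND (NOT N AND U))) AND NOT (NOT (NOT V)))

M = True, U = False, G = True, V = False, A = False, N = True

  (((NOT M IMPLIES G) OR (A AND M)) OR ((U OR G) OR N)) AND ((M IMPLIES (U AND NOT A)) IFF (NOT V IMPLIES (G IMPLIES V))) = True
    ((NOT M IMPLIES G) OR (A AND M)) OR ((U OR G) OR N) = True
      (NOT M IMPLIES G) OR (A AND M) = True
        NOT M IMPLIES G = True
          NOT M = False
        A AND M = False
      (U OR G) OR N = True
        U OR G = True
    (M IMPLIES (U AND NOT A)) IFF (NOT V IMPLIES (G IMPLIES V)) = True
      M IMPLIES (U AND NOT A) = False
        U AND NOT A = False
          NOT A = True
      NOT V IMPLIES (G IMPLIES V) = False
        NOT V = True
        G IMPLIES V = False
  NOT ((G AND (NOT N AND U))) AND NOT (NOT (NOT V)) = True
    NOT ((G AND (NOT N AND U))) = True
      G AND (NOT N AND U) = False
        NOT N AND U = False
          NOT N = False
    NOT (NOT (NOT V)) = True
      NOT (NOT V) = False
        NOT V = True
Both conjuncts True, so the formula holds.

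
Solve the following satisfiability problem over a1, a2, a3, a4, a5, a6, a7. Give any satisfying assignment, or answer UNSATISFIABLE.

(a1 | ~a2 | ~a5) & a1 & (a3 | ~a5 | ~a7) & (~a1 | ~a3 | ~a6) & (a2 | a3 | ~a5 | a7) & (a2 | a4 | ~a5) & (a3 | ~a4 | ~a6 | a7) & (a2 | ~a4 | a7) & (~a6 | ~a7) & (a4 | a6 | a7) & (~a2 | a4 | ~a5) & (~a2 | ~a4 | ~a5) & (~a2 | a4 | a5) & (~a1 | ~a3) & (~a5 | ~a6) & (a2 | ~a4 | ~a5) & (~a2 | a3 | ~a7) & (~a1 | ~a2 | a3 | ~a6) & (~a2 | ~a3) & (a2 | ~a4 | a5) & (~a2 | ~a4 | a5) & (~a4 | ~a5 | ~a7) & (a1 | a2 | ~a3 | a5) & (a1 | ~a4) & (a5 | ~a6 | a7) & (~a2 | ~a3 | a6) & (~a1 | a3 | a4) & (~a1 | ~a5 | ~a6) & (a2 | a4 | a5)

UNSATISFIABLE

Case a1 = True:
  (~a1 | ~a3) forces a3 = False.
  (~a1 | a3 | a4) forces a4 = True.
  If a5 = True:
    (a3 | ~a5 | ~a7) forces a7 = False.
    (a2 | a3 | ~a5 | a7) forces a2 = True.
    clause (~a2 | ~a4 | ~a5) is falsified.
  If a5 = False:
    (a2 | ~a4 | a5) forces a2 = True.
    clause (~a2 | ~a4 | a5) is falsified.
  Every sub-case reaches a contradiction.
Case a1 = False:
  Clause (a1) is falsified — contradiction.
Both cases fail, so the formula is unsatisfiable.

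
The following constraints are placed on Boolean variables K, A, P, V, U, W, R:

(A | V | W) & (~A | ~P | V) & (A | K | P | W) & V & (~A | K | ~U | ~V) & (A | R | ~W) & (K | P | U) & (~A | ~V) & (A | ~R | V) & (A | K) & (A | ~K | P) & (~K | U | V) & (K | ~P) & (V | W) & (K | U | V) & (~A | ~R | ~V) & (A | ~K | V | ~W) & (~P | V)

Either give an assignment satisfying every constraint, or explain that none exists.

Unit clause (V) forces V = True.
In (~A | ~V) only ~A is left, so A = False.
In (A | K) only K is left, so K = True.
In (A | ~K | P) only P is left, so P = True.
Set U = True.
Set W = False.
Set R = True.
All clauses satisfied.

K = True, A = False, P = True, V = True, U = True, W = False, R = True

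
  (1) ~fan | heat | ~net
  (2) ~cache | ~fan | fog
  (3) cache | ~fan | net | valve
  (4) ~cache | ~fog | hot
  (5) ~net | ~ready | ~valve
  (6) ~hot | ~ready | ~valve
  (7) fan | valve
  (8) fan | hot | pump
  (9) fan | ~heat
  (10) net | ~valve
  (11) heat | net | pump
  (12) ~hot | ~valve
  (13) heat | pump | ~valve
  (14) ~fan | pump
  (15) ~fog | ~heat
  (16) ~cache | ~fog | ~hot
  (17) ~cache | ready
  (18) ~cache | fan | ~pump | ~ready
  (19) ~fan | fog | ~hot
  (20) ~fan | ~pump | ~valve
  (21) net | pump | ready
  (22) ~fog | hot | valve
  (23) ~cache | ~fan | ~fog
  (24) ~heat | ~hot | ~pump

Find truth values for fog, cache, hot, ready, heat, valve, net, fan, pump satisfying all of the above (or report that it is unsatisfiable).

fog = True; cache = False; hot = False; ready = False; heat = False; valve = True; net = True; fan = False; pump = True

Set fog = True.
  then (~fog | ~heat) forces heat = False.
Try cache = True:
  (~cache | ~fog | hot) forces hot = True.
  clause (~cache | ~fog | ~hot) is falsified — backtrack.
So cache = False.
Set hot = False.
  then (~fog | hot | valve) forces valve = True.
  then (net | ~valve) forces net = True.
  then (heat | pump | ~valve) forces pump = True.
  then (~fan | ~pump | ~valve) forces fan = False.
  then (~net | ~ready | ~valve) forces ready = False.
All clauses satisfied.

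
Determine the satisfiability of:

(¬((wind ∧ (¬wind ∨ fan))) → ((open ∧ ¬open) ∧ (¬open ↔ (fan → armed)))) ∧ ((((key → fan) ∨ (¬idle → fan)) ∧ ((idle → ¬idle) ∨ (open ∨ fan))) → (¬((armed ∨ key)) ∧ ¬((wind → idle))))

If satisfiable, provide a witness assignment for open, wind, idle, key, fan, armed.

open = True, wind = True, idle = False, key = False, fan = True, armed = False

  ¬((wind ∧ (¬wind ∨ fan))) → ((open ∧ ¬open) ∧ (¬open ↔ (fan → armed))) = True
    ¬((wind ∧ (¬wind ∨ fan))) = False
      wind ∧ (¬wind ∨ fan) = True
        ¬wind ∨ fan = True
          ¬wind = False
    (open ∧ ¬open) ∧ (¬open ↔ (fan → armed)) = False
      open ∧ ¬open = False
        ¬open = False
      ¬open ↔ (fan → armed) = True
        ¬open = False
        fan → armed = False
  (((key → fan) ∨ (¬idle → fan)) ∧ ((idle → ¬idle) ∨ (open ∨ fan))) → (¬((armed ∨ key)) ∧ ¬((wind → idle))) = True
    ((key → fan) ∨ (¬idle → fan)) ∧ ((idle → ¬idle) ∨ (open ∨ fan)) = True
      (key → fan) ∨ (¬idle → fan) = True
        key → fan = True
        ¬idle → fan = True
          ¬idle = True
      (idle → ¬idle) ∨ (open ∨ fan) = True
        idle → ¬idle = True
          ¬idle = True
        open ∨ fan = True
    ¬((armed ∨ key)) ∧ ¬((wind → idle)) = True
      ¬((armed ∨ key)) = True
        armed ∨ key = False
      ¬((wind → idle)) = True
        wind → idle = False
Both conjuncts True, so the formula holds.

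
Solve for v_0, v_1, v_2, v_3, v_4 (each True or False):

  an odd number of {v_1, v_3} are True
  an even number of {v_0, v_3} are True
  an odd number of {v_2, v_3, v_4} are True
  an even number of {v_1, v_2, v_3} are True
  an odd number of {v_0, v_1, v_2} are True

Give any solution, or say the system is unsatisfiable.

Unsatisfiable — no assignment works.

Adding constraints 2, 4, 5 mod 2: every variable appears an even number of times on the left, so the left side is 0.
But the right sides sum to 1 (mod 2). 0 ≠ 1 — the system is inconsistent.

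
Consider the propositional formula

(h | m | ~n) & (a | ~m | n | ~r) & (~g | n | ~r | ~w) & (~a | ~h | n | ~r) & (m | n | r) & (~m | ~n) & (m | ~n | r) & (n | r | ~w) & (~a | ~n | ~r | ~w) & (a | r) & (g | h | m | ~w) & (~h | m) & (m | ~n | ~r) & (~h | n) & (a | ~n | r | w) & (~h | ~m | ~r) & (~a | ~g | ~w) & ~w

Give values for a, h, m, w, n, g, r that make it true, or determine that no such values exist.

Unit clause (~w) forces w = False.
Set a = True.
Try h = True:
  (~h | m) forces m = True.
  (~m | ~n) forces n = False.
  clause (~h | n) is falsified — backtrack.
So h = False.
Set m = True.
  then (~m | ~n) forces n = False.
Set g = False.
Set r = False.
All clauses satisfied.

a = True, h = False, m = True, w = False, n = False, g = False, r = False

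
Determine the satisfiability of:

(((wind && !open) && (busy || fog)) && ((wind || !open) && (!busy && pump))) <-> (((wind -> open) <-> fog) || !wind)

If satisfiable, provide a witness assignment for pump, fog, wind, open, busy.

pump = True; fog = True; wind = True; open = False; busy = True

  (((wind && !open) && (busy || fog)) && ((wind || !open) && (!busy && pump))) <-> (((wind -> open) <-> fog) || !wind) = True
    ((wind && !open) && (busy || fog)) && ((wind || !open) && (!busy && pump)) = False
      (wind && !open) && (busy || fog) = True
        wind && !open = True
          !open = True
        busy || fog = True
      (wind || !open) && (!busy && pump) = False
        wind || !open = True
          !open = True
        !busy && pump = False
          !busy = False
    ((wind -> open) <-> fog) || !wind = False
      (wind -> open) <-> fog = False
        wind -> open = False
      !wind = False
The formula evaluates to True.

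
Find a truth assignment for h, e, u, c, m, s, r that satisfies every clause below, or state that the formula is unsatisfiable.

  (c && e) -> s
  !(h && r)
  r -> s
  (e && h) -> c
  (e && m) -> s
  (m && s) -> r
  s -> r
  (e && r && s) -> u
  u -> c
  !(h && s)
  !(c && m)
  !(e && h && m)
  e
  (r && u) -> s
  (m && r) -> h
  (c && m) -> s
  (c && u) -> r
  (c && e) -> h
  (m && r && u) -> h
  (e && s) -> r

Unit clause (e) forces e = True.
Try h = True:
  (!h || !r) forces r = False.
  (r || !s) forces s = False.
  (!e || !m || s) forces m = False.
  (c || !e || !h) forces c = True.
  clause (!c || !e || s) is falsified — backtrack.
So h = False.
  then (!c || !e || h) forces c = False.
  then (c || !u) forces u = False.
Set m = False.
Set s = False.
  then (!r || s) forces r = False.
All clauses satisfied.

h: False; e: True; u: False; c: False; m: False; s: False; r: False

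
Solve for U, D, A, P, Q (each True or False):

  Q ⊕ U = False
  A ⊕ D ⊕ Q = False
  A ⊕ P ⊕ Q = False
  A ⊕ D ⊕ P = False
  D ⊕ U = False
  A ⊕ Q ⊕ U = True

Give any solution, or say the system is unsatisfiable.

Adding constraints 1, 2, 3, 4, 6 mod 2: every variable appears an even number of times on the left, so the left side is 0.
But the right sides sum to 1 (mod 2). 0 ≠ 1 — the system is inconsistent.

No satisfying assignment exists.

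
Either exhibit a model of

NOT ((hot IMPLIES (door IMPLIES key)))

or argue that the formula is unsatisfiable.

door = True; hot = True; key = False

  NOT ((hot IMPLIES (door IMPLIES key))) = True
    hot IMPLIES (door IMPLIES key) = False
      door IMPLIES key = False
The formula evaluates to True.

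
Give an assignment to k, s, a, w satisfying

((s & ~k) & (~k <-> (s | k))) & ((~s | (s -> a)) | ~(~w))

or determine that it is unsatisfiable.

k: False, s: True, a: False, w: True

  (s & ~k) & (~k <-> (s | k)) = True
    s & ~k = True
      ~k = True
    ~k <-> (s | k) = True
      ~k = True
      s | k = True
  (~s | (s -> a)) | ~(~w) = True
    ~s | (s -> a) = False
      ~s = False
      s -> a = False
    ~(~w) = True
      ~w = False
Both conjuncts True, so the formula holds.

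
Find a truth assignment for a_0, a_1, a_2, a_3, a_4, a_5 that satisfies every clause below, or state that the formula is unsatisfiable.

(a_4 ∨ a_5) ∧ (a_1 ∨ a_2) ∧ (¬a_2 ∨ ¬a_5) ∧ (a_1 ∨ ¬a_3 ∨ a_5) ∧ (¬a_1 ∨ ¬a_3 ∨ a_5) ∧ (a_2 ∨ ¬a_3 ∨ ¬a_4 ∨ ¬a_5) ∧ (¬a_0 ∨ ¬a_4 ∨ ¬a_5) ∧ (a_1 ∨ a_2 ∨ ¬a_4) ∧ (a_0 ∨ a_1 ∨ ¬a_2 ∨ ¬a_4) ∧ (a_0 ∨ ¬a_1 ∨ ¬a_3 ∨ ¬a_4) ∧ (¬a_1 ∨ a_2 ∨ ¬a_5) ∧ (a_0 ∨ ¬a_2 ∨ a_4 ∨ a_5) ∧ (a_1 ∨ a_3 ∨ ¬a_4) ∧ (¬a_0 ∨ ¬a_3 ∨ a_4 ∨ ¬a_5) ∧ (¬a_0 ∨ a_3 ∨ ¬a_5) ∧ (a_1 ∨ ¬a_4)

a_0 = False, a_1 = True, a_2 = False, a_3 = False, a_4 = True, a_5 = False

Set a_0 = False.
Try a_1 = False:
  (a_1 ∨ a_2) forces a_2 = True.
  (¬a_2 ∨ ¬a_5) forces a_5 = False.
  (a_4 ∨ a_5) forces a_4 = True.
  clause (a_0 ∨ a_1 ∨ ¬a_2 ∨ ¬a_4) is falsified — backtrack.
So a_1 = True.
Set a_2 = False.
  then (¬a_1 ∨ a_2 ∨ ¬a_5) forces a_5 = False.
  then (a_4 ∨ a_5) forces a_4 = True.
  then (¬a_1 ∨ ¬a_3 ∨ a_5) forces a_3 = False.
All clauses satisfied.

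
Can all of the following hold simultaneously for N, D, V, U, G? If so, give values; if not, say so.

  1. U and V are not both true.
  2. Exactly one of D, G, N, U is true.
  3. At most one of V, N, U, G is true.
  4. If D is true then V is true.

N: False, D: False, V: False, U: True, G: False

  (1) U=T, V=F — not both ✓
  (2) {D, G, N, U}: 1 true — exactly one ✓
  (3) {V, N, U, G}: 1 true — at most one ✓
  (4) D=F ⇒ V: vacuous ✓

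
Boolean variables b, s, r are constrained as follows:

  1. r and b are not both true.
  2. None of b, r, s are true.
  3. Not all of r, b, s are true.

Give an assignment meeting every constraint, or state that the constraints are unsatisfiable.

b=F, s=F, r=F

  (1) r=F, b=F — not both ✓
  (2) {b, r, s}: 0 true — none ✓
  (3) {r, b, s}: 0/3 true — not all ✓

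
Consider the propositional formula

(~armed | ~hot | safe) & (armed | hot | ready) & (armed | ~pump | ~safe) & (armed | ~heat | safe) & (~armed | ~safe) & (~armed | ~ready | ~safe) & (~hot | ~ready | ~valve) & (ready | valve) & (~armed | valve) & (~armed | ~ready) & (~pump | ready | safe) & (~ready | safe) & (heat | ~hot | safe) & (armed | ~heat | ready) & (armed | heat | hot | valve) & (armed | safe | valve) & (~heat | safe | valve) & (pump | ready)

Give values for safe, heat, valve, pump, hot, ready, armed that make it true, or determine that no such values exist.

Try safe = False:
  (~ready | safe) forces ready = False.
  (ready | valve) forces valve = True.
  (~pump | ready | safe) forces pump = False.
  clause (pump | ready) is falsified — backtrack.
So safe = True.
  then (~armed | ~safe) forces armed = False.
  then (armed | ~pump | ~safe) forces pump = False.
  then (pump | ready) forces ready = True.
Set heat = True.
Set valve = False.
Set hot = True.
All clauses satisfied.

safe = True, heat = True, valve = False, pump = False, hot = True, ready = True, armed = False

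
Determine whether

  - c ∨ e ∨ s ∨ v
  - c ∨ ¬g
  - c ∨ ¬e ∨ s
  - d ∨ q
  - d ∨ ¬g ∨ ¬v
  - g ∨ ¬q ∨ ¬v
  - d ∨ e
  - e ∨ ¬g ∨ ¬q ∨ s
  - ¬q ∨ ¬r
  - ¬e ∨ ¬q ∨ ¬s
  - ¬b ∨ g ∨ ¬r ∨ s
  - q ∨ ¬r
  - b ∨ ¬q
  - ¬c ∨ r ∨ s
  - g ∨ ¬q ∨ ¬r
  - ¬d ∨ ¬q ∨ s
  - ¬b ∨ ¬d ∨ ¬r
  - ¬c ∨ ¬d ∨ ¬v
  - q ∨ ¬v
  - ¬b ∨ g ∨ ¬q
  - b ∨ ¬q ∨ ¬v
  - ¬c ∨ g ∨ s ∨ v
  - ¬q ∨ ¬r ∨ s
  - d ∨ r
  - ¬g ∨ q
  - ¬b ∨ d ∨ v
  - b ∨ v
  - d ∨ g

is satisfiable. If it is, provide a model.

Set e = True.
Set g = False.
  then (d ∨ g) forces d = True.
Try v = True:
  (g ∨ ¬q ∨ ¬v) forces q = False.
  clause (q ∨ ¬v) is falsified — backtrack.
So v = False.
  then (b ∨ v) forces b = True.
  then (¬b ∨ ¬d ∨ ¬r) forces r = False.
  then (¬b ∨ g ∨ ¬q) forces q = False.
Set c = False.
  then (c ∨ ¬e ∨ s) forces s = True.
All clauses satisfied.

e: True, g: False, v: False, r: False, q: False, d: True, c: False, s: True, b: True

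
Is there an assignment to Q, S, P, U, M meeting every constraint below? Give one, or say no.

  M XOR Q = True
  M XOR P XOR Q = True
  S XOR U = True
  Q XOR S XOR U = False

Q: True, S: True, P: False, U: False, M: False

M XOR Q = F XOR T = True ✓
M XOR P XOR Q = F XOR F XOR T = True ✓
S XOR U = T XOR F = True ✓
Q XOR S XOR U = T XOR T XOR F = False ✓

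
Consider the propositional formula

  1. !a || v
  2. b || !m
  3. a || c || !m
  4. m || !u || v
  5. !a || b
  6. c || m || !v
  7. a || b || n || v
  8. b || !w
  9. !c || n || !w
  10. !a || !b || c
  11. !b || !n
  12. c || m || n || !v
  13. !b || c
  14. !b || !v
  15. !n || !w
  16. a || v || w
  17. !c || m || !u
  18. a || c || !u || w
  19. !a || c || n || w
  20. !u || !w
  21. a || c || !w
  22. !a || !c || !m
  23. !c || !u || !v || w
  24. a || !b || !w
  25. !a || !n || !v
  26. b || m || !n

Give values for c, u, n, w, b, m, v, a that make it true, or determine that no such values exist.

c=T; u=F; n=F; w=F; b=F; m=F; v=T; a=F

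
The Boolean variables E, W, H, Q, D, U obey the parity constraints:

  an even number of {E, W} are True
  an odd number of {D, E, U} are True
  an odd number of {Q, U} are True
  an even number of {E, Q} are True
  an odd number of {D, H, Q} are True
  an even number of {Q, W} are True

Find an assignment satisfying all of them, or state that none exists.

E: True; W: True; H: False; Q: True; D: False; U: False

{E, W}: 2 true → even ✓
{D, E, U}: 1 true → odd ✓
{Q, U}: 1 true → odd ✓
{E, Q}: 2 true → even ✓
{D, H, Q}: 1 true → odd ✓
{Q, W}: 2 true → even ✓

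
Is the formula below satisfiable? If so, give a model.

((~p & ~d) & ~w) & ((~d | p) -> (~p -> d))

Case d = True: the conjunct ~d is False.
Case d = False: the formula simplifies to (~p & ~w) & p.
  p = True: the conjunct ~p is False.
  p = False: the conjunct p is False.
Both cases fail — unsatisfiable.

UNSATISFIABLE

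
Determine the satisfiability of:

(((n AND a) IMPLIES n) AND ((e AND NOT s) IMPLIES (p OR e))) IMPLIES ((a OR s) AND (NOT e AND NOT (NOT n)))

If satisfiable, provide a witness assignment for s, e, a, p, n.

s=F, e=F, a=T, p=F, n=T

  (((n AND a) IMPLIES n) AND ((e AND NOT s) IMPLIES (p OR e))) IMPLIES ((a OR s) AND (NOT e AND NOT (NOT n))) = True
    ((n AND a) IMPLIES n) AND ((e AND NOT s) IMPLIES (p OR e)) = True
      (n AND a) IMPLIES n = True
        n AND a = True
      (e AND NOT s) IMPLIES (p OR e) = True
        e AND NOT s = False
          NOT s = True
        p OR e = False
    (a OR s) AND (NOT e AND NOT (NOT n)) = True
      a OR s = True
      NOT e AND NOT (NOT n) = True
        NOT e = True
        NOT (NOT n) = True
          NOT n = False
The formula evaluates to True.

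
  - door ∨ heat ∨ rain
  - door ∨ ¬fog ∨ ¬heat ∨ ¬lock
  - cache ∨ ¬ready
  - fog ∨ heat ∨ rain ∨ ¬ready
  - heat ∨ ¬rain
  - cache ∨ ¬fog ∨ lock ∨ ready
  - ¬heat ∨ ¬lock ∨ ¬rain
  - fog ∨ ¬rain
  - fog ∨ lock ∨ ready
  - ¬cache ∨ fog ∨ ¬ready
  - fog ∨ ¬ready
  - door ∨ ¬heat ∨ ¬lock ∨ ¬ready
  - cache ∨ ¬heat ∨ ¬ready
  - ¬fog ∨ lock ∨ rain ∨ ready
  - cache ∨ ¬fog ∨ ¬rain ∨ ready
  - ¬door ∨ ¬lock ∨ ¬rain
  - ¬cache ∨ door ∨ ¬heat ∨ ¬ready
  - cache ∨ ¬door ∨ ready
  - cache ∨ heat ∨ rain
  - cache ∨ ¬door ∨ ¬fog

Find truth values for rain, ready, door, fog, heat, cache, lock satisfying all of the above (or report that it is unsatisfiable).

rain = True, ready = False, door = True, fog = True, heat = True, cache = True, lock = False

Set rain = True.
  then (heat ∨ ¬rain) forces heat = True.
  then (¬heat ∨ ¬lock ∨ ¬rain) forces lock = False.
  then (fog ∨ ¬rain) forces fog = True.
Set ready = False.
  then (cache ∨ ¬fog ∨ lock ∨ ready) forces cache = True.
Set door = True.
All clauses satisfied.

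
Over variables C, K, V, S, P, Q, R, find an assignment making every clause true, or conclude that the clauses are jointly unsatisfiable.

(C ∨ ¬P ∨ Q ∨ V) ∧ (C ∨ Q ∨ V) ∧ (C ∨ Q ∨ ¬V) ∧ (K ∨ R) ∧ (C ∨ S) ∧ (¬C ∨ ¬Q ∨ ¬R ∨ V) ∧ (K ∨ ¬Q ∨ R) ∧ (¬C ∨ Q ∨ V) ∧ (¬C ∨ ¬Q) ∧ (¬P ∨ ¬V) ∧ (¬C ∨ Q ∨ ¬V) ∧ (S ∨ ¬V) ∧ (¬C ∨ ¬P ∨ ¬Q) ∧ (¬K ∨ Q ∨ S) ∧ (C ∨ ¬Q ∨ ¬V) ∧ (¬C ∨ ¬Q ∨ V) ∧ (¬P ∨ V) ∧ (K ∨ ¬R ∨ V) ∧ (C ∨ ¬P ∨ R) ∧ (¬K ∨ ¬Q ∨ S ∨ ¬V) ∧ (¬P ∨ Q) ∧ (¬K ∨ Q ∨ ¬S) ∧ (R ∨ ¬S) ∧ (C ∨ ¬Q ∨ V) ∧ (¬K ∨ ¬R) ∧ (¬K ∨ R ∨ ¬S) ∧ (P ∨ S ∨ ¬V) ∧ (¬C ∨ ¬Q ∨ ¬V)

No satisfying assignment exists.

Case C = True:
  (¬C ∨ ¬Q) forces Q = False.
  (¬C ∨ Q ∨ V) forces V = True.
  Clause (¬C ∨ Q ∨ ¬V) is falsified — contradiction.
Case C = False:
  (C ∨ S) forces S = True.
  (R ∨ ¬S) forces R = True.
  (¬K ∨ ¬R) forces K = False.
  (K ∨ ¬R ∨ V) forces V = True.
  (C ∨ Q ∨ ¬V) forces Q = True.
  Clause (C ∨ ¬Q ∨ ¬V) is falsified — contradiction.
Both cases fail, so the formula is unsatisfiable.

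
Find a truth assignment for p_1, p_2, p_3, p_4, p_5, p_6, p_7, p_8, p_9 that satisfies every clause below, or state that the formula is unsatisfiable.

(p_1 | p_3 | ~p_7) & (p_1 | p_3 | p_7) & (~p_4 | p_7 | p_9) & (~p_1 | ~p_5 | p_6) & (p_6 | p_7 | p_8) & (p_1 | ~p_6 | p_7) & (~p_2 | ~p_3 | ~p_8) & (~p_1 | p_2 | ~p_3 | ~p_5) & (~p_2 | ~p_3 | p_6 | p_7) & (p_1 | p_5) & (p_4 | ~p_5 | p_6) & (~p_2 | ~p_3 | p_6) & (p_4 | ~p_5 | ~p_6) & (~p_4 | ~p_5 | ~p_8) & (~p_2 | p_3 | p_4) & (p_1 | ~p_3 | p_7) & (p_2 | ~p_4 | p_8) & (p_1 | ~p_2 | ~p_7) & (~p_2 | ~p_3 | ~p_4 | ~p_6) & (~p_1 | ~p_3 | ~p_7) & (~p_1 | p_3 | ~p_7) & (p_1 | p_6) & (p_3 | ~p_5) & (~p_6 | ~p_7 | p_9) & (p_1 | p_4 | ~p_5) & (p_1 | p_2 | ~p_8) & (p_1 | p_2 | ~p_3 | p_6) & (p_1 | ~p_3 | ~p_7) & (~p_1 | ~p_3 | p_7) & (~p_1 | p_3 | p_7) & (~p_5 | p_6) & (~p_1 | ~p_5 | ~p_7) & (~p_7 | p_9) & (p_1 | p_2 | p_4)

UNSATISFIABLE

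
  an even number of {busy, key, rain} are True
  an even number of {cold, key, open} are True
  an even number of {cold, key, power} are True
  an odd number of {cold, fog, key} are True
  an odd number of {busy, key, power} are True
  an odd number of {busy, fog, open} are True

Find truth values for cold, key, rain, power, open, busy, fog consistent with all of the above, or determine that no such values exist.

cold = True, key = False, rain = False, power = True, open = True, busy = False, fog = False

{busy, key, rain}: 0 true → even ✓
{cold, key, open}: 2 true → even ✓
{cold, key, power}: 2 true → even ✓
{cold, fog, key}: 1 true → odd ✓
{busy, key, power}: 1 true → odd ✓
{busy, fog, open}: 1 true → odd ✓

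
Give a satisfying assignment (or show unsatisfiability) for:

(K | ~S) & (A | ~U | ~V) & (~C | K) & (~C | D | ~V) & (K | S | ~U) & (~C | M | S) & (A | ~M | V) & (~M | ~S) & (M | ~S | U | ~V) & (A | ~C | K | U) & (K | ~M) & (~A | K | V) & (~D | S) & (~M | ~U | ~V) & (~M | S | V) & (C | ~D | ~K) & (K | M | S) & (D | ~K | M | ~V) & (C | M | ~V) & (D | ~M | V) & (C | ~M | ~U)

Set A = False.
Set U = False.
Set C = True.
  then (~C | K) forces K = True.
Try S = False:
  (~C | M | S) forces M = True.
  (A | ~M | V) forces V = True.
  (~C | D | ~V) forces D = True.
  clause (~D | S) is falsified — backtrack.
So S = True.
  then (~M | ~S) forces M = False.
  then (M | ~S | U | ~V) forces V = False.
Set D = True.
All clauses satisfied.

A: False, U: False, C: True, S: True, K: True, V: False, M: False, D: True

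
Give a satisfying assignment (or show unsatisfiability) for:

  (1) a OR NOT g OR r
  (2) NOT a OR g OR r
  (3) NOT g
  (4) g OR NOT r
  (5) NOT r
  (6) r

Case r = True:
  Clause (NOT r) is falsified — contradiction.
Case r = False:
  Clause (r) is falsified — contradiction.
Both cases fail, so the formula is unsatisfiable.

The formula is unsatisfiable.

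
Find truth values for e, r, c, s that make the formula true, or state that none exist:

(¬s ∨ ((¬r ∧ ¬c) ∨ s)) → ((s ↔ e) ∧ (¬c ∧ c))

Case c = True: the formula simplifies to ¬((¬s ∨ s)).
  s = True: this becomes ¬((False ∨ True)) = False.
  s = False: this becomes ¬((True ∨ False)) = False.
Case c = False: the formula simplifies to ¬((¬s ∨ (¬r ∨ s))).
  s = True: this becomes ¬((False ∨ True)) = False.
  s = False: this becomes ¬((True ∨ ¬r)) = False.
Both cases fail — unsatisfiable.

Unsatisfiable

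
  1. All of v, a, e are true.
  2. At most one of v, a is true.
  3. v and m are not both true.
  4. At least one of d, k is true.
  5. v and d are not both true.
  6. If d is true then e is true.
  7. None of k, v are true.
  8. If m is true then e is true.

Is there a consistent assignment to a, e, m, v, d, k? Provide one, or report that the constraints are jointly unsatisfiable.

Case v = True:
  Constraint (7) is violated (v=T) — contradiction.
Case v = False:
  Constraint (1) is violated (v=F) — contradiction.
Both cases fail — unsatisfiable.

The formula is unsatisfiable.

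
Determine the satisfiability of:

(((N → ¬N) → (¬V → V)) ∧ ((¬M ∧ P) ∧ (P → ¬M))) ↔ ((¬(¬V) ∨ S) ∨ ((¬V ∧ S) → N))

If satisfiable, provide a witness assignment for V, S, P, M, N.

V = False, S = True, P = True, M = False, N = True

  (((N → ¬N) → (¬V → V)) ∧ ((¬M ∧ P) ∧ (P → ¬M))) ↔ ((¬(¬V) ∨ S) ∨ ((¬V ∧ S) → N)) = True
    ((N → ¬N) → (¬V → V)) ∧ ((¬M ∧ P) ∧ (P → ¬M)) = True
      (N → ¬N) → (¬V → V) = True
        N → ¬N = False
          ¬N = False
        ¬V → V = False
          ¬V = True
      (¬M ∧ P) ∧ (P → ¬M) = True
        ¬M ∧ P = True
          ¬M = True
        P → ¬M = True
          ¬M = True
    (¬(¬V) ∨ S) ∨ ((¬V ∧ S) → N) = True
      ¬(¬V) ∨ S = True
        ¬(¬V) = False
          ¬V = True
      (¬V ∧ S) → N = True
        ¬V ∧ S = True
          ¬V = True
The formula evaluates to True.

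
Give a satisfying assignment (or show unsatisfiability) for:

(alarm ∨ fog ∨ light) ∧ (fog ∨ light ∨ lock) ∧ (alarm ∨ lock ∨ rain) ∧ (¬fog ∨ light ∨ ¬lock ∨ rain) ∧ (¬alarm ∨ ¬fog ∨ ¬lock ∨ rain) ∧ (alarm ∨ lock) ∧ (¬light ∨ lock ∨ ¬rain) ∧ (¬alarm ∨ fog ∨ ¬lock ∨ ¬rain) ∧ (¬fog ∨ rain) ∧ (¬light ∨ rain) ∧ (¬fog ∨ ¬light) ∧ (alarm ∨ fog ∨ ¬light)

alarm=T, rain=T, light=F, fog=T, lock=T

Set alarm = True.
Set rain = True.
Set light = False.
Try fog = False:
  (fog ∨ light ∨ lock) forces lock = True.
  clause (¬alarm ∨ fog ∨ ¬lock ∨ ¬rain) is falsified — backtrack.
So fog = True.
Set lock = True.
All clauses satisfied.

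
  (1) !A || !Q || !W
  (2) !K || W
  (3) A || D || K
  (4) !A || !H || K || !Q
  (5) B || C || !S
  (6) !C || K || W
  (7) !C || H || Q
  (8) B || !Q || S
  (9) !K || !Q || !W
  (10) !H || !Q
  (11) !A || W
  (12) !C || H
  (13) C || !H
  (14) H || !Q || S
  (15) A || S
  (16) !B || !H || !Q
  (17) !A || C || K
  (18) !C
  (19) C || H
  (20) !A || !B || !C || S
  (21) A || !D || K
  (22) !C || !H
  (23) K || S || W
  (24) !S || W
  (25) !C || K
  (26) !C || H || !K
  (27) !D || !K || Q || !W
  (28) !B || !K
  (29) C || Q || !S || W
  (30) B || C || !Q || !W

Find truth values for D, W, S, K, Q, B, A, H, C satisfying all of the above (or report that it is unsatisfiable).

The formula is unsatisfiable.

Case C = True:
  Clause (!C) is falsified — contradiction.
Case C = False:
  (C || !H) forces H = False.
  Clause (C || H) is falsified — contradiction.
Both cases fail, so the formula is unsatisfiable.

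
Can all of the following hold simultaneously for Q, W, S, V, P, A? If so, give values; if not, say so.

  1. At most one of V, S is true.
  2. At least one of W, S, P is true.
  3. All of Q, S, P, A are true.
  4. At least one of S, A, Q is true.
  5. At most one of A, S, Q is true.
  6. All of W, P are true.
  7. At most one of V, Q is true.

UNSATISFIABLE

Case Q = True:
  (3) forces S = True.
  Constraint (5) is violated (S=T, Q=T) — contradiction.
Case Q = False:
  Constraint (3) is violated (Q=F) — contradiction.
Both cases fail — unsatisfiable.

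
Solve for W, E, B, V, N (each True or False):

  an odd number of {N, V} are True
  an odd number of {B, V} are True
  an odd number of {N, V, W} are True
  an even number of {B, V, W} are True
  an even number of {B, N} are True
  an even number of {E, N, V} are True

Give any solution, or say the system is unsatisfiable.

Adding constraints 1, 2, 3, 4 mod 2: every variable appears an even number of times on the left, so the left side is 0.
But the right sides sum to 1 (mod 2). 0 ≠ 1 — the system is inconsistent.

Unsatisfiable — no assignment works.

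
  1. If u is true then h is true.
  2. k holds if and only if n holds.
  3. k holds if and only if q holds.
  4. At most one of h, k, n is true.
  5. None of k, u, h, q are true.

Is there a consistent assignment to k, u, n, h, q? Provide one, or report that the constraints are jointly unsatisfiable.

k=F, u=F, n=F, h=F, q=F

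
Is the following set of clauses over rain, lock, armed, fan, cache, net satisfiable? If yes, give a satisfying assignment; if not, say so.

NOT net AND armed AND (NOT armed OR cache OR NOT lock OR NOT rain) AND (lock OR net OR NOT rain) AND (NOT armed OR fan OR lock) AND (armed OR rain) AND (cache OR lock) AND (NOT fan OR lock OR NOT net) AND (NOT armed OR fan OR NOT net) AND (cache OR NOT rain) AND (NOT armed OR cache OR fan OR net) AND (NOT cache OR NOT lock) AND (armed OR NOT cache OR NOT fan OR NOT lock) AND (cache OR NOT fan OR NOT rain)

rain: False, lock: True, armed: True, fan: True, cache: False, net: False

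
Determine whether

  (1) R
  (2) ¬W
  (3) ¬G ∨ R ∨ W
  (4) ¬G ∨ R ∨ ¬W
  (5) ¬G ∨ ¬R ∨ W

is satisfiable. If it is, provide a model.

Unit clause (R) forces R = True.
Unit clause (¬W) forces W = False.
In (¬G ∨ ¬R ∨ W) only ¬G is left, so G = False.
All clauses satisfied.

W: False, R: True, G: False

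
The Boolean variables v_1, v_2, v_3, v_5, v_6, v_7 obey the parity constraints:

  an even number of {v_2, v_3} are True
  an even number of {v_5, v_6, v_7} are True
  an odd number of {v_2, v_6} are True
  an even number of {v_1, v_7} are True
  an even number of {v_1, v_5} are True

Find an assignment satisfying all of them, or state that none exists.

v_1: False; v_2: True; v_3: True; v_5: False; v_6: False; v_7: False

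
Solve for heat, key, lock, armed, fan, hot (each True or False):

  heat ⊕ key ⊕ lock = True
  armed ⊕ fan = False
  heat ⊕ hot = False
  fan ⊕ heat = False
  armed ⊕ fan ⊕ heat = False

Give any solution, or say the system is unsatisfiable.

heat=F, key=F, lock=T, armed=F, fan=F, hot=F

heat ⊕ key ⊕ lock = F ⊕ F ⊕ T = True ✓
armed ⊕ fan = F ⊕ F = False ✓
heat ⊕ hot = F ⊕ F = False ✓
fan ⊕ heat = F ⊕ F = False ✓
armed ⊕ fan ⊕ heat = F ⊕ F ⊕ F = False ✓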